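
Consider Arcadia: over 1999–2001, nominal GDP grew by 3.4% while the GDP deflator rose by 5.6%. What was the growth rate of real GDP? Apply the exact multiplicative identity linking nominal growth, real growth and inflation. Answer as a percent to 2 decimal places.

-2.08%

(1 + g_nom) = (1 + g_real)(1 + π), so g_real = 1.0340 / 1.0560 − 1 = -0.02083.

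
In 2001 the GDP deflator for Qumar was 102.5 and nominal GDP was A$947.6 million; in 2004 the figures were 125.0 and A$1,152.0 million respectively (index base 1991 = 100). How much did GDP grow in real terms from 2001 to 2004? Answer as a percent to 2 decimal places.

-0.31%

Real GDP 2001 = 947.6 / 1.025 = 924.49.
Real GDP 2004 = 1152.0 / 1.250 = 921.60.
Real growth = 921.60 / 924.49 − 1 = -0.0031.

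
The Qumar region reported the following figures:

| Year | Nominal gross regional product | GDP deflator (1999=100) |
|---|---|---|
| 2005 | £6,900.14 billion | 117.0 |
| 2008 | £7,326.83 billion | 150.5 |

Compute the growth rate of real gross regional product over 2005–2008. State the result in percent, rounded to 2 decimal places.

Real gross regional product 2005 = 6900.14 / 1.170 = 5897.56.
Real gross regional product 2008 = 7326.83 / 1.505 = 4868.33.
Real growth = 4868.33 / 5897.56 − 1 = -0.1745.

-17.45%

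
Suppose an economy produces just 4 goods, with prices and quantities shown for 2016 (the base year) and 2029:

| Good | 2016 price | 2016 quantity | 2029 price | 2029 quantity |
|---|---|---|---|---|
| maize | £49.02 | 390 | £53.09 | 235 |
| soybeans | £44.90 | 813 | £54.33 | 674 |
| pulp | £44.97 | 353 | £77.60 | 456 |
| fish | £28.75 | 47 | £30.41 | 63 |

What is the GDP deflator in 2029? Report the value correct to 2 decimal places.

134.78

Nominal GDP 2029 = 53.09·235 + 54.33·674 + 77.60·456 + 30.41·63 = 86396.00.
Real GDP 2029 (at 2016 prices) = 49.02·235 + 44.90·674 + 44.97·456 + 28.75·63 = 64099.87.
Deflator = Nominal/Real × 100 = 86396.00/64099.87 × 100 = 134.783.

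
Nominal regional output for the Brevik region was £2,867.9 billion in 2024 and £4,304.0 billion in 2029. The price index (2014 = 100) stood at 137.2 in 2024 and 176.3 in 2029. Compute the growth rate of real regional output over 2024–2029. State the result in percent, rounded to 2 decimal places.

Real regional output 2024 = 2867.9 / 1.372 = 2090.31.
Real regional output 2029 = 4304.0 / 1.763 = 2441.29.
Real growth = 2441.29 / 2090.31 − 1 = 0.1679.

16.79%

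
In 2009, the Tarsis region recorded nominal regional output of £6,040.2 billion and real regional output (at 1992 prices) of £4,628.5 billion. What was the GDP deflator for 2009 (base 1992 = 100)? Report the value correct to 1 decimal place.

130.5

GDP deflator = (Nominal / Real) × 100 = 6040.2 / 4628.5 × 100 = 130.50.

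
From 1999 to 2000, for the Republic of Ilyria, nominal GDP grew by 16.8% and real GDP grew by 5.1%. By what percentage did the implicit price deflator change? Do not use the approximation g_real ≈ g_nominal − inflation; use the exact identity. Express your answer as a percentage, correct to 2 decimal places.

(1 + g_nom) = (1 + g_real)(1 + π), so π = 1.1680 / 1.0510 − 1 = 0.11132.

11.13%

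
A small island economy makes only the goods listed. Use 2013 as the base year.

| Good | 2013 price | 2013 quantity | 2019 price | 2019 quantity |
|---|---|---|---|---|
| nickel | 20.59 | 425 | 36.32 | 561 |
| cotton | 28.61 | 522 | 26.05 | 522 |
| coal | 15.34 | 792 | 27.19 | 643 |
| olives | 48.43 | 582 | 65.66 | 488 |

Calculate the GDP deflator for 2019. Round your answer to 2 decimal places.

139.20

Nominal GDP 2019 = 36.32·561 + 26.05·522 + 27.19·643 + 65.66·488 = 83498.87.
Real GDP 2019 (at 2013 prices) = 20.59·561 + 28.61·522 + 15.34·643 + 48.43·488 = 59982.87.
Deflator = Nominal/Real × 100 = 83498.87/59982.87 × 100 = 139.205.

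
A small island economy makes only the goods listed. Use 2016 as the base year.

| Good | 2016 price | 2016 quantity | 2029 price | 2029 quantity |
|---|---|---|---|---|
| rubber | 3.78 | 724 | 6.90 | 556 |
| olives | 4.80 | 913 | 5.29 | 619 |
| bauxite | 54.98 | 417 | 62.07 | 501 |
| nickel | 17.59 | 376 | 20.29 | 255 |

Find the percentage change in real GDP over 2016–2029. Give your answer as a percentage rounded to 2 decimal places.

Real GDP 2016 = Nominal GDP 2016 = 3.78·724 + 4.80·913 + 54.98·417 + 17.59·376 = 36659.62.
Real GDP 2029 (at 2016 prices) = 3.78·556 + 4.80·619 + 54.98·501 + 17.59·255 = 37103.31.
Real growth = 37103.31/36659.62 − 1 = 0.0121.

1.21%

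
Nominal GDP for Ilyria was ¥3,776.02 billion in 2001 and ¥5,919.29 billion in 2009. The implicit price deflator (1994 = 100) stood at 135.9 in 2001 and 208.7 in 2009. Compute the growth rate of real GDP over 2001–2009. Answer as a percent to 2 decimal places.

Deflate each year: 2001 → 3776.02/1.359 = 2778.53; 2009 → 5919.29/2.087 = 2836.27.
So real GDP changed by 2836.27/2778.53 − 1 = 0.0208, i.e. 2.08%.

2.08%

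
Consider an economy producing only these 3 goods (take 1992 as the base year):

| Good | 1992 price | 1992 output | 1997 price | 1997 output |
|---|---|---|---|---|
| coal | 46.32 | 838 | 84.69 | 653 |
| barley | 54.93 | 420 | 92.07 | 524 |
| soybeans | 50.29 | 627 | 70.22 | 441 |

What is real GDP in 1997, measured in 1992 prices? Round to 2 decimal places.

81208.17

Real GDP 1997 = Σ (p_1992 × q_1997) = 46.32·653 + 54.93·524 + 50.29·441 = 81208.17.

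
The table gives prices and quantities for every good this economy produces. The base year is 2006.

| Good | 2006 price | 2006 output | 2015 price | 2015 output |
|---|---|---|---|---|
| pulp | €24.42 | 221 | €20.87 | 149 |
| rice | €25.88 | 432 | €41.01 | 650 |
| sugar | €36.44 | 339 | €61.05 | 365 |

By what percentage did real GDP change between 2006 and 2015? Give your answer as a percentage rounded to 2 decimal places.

16.70%

Real GDP 2006 = Nominal GDP 2006 = 24.42·221 + 25.88·432 + 36.44·339 = 28930.14.
Real GDP 2015 (at 2006 prices) = 24.42·149 + 25.88·650 + 36.44·365 = 33761.18.
Real growth = 33761.18/28930.14 − 1 = 0.1670.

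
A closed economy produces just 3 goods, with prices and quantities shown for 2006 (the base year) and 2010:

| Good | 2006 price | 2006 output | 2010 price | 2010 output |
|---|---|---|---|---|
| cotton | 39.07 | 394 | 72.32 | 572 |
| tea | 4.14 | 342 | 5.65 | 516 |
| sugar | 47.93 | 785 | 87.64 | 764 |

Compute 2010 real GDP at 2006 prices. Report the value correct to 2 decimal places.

61102.80

Real GDP 2010 = Σ (p_2006 × q_2010) = 39.07·572 + 4.14·516 + 47.93·764 = 61102.80.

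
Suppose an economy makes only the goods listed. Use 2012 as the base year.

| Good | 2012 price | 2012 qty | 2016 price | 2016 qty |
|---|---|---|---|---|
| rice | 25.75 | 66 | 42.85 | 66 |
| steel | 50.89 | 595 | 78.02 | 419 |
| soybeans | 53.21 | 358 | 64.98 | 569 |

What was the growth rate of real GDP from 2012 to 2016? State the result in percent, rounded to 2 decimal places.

4.45%

Real GDP 2012 = Nominal GDP 2012 = 25.75·66 + 50.89·595 + 53.21·358 = 51028.23.
Real GDP 2016 (at 2012 prices) = 25.75·66 + 50.89·419 + 53.21·569 = 53298.90.
Real growth = 53298.90/51028.23 − 1 = 0.0445.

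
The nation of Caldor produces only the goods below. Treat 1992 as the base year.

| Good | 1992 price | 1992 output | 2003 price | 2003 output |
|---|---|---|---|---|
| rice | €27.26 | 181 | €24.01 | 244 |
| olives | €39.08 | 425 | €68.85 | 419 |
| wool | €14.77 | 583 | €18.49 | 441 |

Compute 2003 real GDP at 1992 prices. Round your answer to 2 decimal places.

Real GDP 2003 = Σ (p_1992 × q_2003) = 27.26·244 + 39.08·419 + 14.77·441 = 29539.53.

€29539.53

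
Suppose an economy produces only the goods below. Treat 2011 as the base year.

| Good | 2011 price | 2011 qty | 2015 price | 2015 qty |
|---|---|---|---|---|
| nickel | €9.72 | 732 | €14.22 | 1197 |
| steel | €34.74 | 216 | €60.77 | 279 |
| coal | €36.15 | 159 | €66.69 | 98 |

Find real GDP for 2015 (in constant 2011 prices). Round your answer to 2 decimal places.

€24870.00

Real GDP 2015 = Σ (p_2011 × q_2015) = 9.72·1197 + 34.74·279 + 36.15·98 = 24870.00.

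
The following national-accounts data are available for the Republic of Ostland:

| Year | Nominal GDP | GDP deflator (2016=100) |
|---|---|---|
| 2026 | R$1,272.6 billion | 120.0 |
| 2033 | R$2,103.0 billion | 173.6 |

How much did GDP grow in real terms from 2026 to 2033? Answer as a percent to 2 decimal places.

Real GDP 2026 = 1272.6 / 1.200 = 1060.50.
Real GDP 2033 = 2103.0 / 1.736 = 1211.41.
Real growth = 1211.41 / 1060.50 − 1 = 0.1423.

14.23%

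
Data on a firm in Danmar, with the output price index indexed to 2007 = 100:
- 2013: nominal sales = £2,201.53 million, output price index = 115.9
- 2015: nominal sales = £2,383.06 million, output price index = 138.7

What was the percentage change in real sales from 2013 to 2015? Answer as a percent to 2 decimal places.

-9.55%

Deflate each year: 2013 → 2201.53/1.159 = 1899.51; 2015 → 2383.06/1.387 = 1718.14.
So real sales changed by 1718.14/1899.51 − 1 = -0.0955, i.e. -9.55%.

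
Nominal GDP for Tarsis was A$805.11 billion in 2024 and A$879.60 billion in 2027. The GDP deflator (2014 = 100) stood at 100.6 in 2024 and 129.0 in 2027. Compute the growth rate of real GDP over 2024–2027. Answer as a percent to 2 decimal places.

-14.80%

Real GDP 2024 = 805.11 / 1.006 = 800.31.
Real GDP 2027 = 879.60 / 1.290 = 681.86.
Real growth = 681.86 / 800.31 − 1 = -0.1480.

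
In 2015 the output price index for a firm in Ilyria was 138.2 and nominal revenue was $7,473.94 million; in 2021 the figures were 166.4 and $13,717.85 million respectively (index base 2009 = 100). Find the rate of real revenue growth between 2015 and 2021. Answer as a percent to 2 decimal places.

Real revenue 2015 = 7473.94 / 1.382 = 5408.06.
Real revenue 2021 = 13717.85 / 1.664 = 8243.90.
Real growth = 8243.90 / 5408.06 − 1 = 0.5244.

52.44%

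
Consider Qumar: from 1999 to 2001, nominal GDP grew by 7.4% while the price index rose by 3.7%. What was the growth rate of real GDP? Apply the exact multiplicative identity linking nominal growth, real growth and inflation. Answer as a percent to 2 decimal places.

3.57%

(1 + g_nom) = (1 + g_real)(1 + π), so g_real = 1.0740 / 1.0370 − 1 = 0.03568.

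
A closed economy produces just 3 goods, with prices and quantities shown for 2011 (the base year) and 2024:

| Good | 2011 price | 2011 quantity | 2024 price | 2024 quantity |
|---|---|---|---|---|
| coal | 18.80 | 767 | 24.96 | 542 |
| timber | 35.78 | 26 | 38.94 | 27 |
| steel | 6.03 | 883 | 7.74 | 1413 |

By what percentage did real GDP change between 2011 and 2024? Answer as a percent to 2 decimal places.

Real GDP 2011 = Nominal GDP 2011 = 18.80·767 + 35.78·26 + 6.03·883 = 20674.37.
Real GDP 2024 (at 2011 prices) = 18.80·542 + 35.78·27 + 6.03·1413 = 19676.05.
Real growth = 19676.05/20674.37 − 1 = -0.0483.

-4.83%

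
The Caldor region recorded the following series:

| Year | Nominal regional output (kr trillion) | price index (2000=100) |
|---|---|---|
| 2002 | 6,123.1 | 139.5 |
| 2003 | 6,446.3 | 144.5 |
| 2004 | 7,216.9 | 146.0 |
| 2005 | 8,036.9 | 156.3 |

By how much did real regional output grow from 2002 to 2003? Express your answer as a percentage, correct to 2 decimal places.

1.64%

Real regional output 2002 = 6123.1/1.395 = 4389.32.
Real regional output 2003 = 6446.3/1.445 = 4461.11.
Change = 4461.11/4389.32 − 1 = 0.0164.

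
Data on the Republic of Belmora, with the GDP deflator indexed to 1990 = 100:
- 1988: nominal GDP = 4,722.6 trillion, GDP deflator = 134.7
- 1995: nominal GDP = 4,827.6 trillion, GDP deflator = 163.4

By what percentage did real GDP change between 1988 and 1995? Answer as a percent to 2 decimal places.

-15.73%

Real GDP 1988 = 4722.6 / 1.347 = 3506.01.
Real GDP 1995 = 4827.6 / 1.634 = 2954.47.
Real growth = 2954.47 / 3506.01 − 1 = -0.1573.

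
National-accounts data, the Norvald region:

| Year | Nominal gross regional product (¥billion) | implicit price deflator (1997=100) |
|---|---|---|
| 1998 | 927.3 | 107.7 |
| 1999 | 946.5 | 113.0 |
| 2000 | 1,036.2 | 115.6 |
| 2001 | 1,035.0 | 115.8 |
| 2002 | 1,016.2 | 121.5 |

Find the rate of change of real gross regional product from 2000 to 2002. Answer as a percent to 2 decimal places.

-6.69%

Real gross regional product 2000 = 1036.2/1.156 = 896.37.
Real gross regional product 2002 = 1016.2/1.215 = 836.38.
Change = 836.38/896.37 − 1 = -0.0669.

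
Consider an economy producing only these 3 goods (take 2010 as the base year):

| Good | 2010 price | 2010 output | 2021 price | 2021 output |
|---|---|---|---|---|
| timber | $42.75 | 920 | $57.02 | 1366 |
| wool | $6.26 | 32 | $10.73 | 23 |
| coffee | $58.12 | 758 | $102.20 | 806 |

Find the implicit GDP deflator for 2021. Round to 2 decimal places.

152.31

Nominal GDP 2021 = 57.02·1366 + 10.73·23 + 102.20·806 = 160509.31.
Real GDP 2021 (at 2010 prices) = 42.75·1366 + 6.26·23 + 58.12·806 = 105385.20.
Deflator = Nominal/Real × 100 = 160509.31/105385.20 × 100 = 152.307.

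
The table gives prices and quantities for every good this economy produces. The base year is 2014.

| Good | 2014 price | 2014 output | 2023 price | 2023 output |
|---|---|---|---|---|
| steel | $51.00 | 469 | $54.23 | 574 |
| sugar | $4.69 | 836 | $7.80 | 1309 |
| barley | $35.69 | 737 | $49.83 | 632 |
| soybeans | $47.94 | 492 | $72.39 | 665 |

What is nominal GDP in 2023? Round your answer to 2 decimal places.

Nominal GDP 2023 = Σ (p_2023 × q_2023) = 54.23·574 + 7.80·1309 + 49.83·632 + 72.39·665 = 120970.13.

$120970.13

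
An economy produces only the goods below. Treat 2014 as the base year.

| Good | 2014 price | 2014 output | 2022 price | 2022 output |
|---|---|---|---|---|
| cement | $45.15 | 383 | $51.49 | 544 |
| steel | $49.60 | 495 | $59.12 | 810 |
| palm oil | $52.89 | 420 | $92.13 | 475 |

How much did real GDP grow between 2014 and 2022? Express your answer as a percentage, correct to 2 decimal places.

40.28%

Real GDP 2014 = Nominal GDP 2014 = 45.15·383 + 49.60·495 + 52.89·420 = 64058.25.
Real GDP 2022 (at 2014 prices) = 45.15·544 + 49.60·810 + 52.89·475 = 89860.35.
Real growth = 89860.35/64058.25 − 1 = 0.4028.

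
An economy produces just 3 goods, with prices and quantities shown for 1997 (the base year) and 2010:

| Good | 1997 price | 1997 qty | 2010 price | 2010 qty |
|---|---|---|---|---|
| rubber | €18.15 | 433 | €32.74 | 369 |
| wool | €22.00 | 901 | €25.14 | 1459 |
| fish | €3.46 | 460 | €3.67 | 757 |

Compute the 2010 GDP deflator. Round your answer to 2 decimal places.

Nominal GDP 2010 = 32.74·369 + 25.14·1459 + 3.67·757 = 51538.51.
Real GDP 2010 (at 1997 prices) = 18.15·369 + 22.00·1459 + 3.46·757 = 41414.57.
Deflator = Nominal/Real × 100 = 51538.51/41414.57 × 100 = 124.445.

124.45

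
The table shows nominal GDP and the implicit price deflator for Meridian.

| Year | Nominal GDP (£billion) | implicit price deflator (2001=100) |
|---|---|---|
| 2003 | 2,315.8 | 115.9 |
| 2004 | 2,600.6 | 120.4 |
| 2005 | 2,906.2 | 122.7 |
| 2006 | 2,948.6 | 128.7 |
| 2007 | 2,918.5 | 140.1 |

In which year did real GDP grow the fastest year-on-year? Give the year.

2004: real = 2600.6/1.204 = 2159.97; growth vs 2003 (1998.10) = 8.10%.
2005: real = 2906.2/1.227 = 2368.54; growth vs 2004 (2159.97) = 9.66%.
2006: real = 2948.6/1.287 = 2291.06; growth vs 2005 (2368.54) = -3.27%.
2007: real = 2918.5/1.401 = 2083.15; growth vs 2006 (2291.06) = -9.07%.

2005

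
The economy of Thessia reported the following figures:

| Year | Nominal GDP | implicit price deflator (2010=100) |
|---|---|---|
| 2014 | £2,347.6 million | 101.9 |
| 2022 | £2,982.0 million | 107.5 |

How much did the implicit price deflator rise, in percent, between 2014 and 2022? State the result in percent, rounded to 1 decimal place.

5.5%

Price-level change = 107.5 / 101.9 − 1 = 0.0550.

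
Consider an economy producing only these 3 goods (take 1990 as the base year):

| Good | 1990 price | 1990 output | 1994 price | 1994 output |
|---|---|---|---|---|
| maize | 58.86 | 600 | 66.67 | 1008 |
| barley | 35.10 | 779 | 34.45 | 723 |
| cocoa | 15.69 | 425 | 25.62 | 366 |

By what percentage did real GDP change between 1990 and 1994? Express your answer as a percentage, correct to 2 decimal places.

Real GDP 1990 = Nominal GDP 1990 = 58.86·600 + 35.10·779 + 15.69·425 = 69327.15.
Real GDP 1994 (at 1990 prices) = 58.86·1008 + 35.10·723 + 15.69·366 = 90450.72.
Real growth = 90450.72/69327.15 − 1 = 0.3047.

30.47%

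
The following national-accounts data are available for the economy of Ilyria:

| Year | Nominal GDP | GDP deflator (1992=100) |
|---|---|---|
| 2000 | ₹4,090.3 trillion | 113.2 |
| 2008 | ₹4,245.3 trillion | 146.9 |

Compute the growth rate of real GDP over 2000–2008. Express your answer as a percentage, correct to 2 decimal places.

Deflate each year: 2000 → 4090.3/1.132 = 3613.34; 2008 → 4245.3/1.469 = 2889.93.
So real GDP changed by 2889.93/3613.34 − 1 = -0.2002, i.e. -20.02%.

-20.02%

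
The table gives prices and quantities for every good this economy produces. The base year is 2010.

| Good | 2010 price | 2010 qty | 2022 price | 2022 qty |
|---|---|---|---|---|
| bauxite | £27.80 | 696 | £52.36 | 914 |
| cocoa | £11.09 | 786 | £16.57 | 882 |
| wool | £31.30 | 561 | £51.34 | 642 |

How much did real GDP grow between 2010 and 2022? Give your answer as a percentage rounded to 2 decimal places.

21.17%

Real GDP 2010 = Nominal GDP 2010 = 27.80·696 + 11.09·786 + 31.30·561 = 45624.84.
Real GDP 2022 (at 2010 prices) = 27.80·914 + 11.09·882 + 31.30·642 = 55285.18.
Real growth = 55285.18/45624.84 − 1 = 0.2117.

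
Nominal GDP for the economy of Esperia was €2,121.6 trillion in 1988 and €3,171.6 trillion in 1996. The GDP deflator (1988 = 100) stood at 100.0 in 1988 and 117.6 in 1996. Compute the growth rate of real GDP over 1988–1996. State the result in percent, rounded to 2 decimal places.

27.12%

Deflate each year: 1988 → 2121.6/1.000 = 2121.60; 1996 → 3171.6/1.176 = 2696.94.
So real GDP changed by 2696.94/2121.60 − 1 = 0.2712, i.e. 27.12%.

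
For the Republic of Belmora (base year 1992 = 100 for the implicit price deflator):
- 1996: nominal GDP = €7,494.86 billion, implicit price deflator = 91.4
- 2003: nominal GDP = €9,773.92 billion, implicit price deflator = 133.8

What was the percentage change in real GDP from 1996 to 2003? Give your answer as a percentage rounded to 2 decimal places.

-10.92%

Real GDP 1996 = 7494.86 / 0.914 = 8200.07.
Real GDP 2003 = 9773.92 / 1.338 = 7304.87.
Real growth = 7304.87 / 8200.07 − 1 = -0.1092.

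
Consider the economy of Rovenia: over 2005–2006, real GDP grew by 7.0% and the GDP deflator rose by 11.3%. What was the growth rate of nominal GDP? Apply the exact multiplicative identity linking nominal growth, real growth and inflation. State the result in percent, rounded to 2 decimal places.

(1 + g_nom) = (1 + g_real)(1 + π) = 1.0700 × 1.1130 = 1.19091.

19.09%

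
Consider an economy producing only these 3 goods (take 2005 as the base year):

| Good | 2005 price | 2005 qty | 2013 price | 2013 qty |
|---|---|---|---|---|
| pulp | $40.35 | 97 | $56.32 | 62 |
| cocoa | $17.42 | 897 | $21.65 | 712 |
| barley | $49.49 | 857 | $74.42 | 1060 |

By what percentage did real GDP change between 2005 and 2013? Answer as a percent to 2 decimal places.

Real GDP 2005 = Nominal GDP 2005 = 40.35·97 + 17.42·897 + 49.49·857 = 61952.62.
Real GDP 2013 (at 2005 prices) = 40.35·62 + 17.42·712 + 49.49·1060 = 67364.14.
Real growth = 67364.14/61952.62 − 1 = 0.0873.

8.73%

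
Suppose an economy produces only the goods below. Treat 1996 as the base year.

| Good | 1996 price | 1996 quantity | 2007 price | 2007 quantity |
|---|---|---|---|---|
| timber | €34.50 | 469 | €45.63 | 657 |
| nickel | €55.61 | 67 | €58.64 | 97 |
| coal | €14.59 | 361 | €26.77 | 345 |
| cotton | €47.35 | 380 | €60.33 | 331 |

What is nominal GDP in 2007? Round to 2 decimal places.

Nominal GDP 2007 = Σ (p_2007 × q_2007) = 45.63·657 + 58.64·97 + 26.77·345 + 60.33·331 = 64871.87.

€64871.87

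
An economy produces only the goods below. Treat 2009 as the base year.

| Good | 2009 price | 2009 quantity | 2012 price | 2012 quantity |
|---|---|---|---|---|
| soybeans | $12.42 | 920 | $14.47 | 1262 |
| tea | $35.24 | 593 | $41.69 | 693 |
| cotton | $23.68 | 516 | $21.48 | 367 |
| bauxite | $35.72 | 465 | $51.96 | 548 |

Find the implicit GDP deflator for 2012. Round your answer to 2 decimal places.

Nominal GDP 2012 = 14.47·1262 + 41.69·693 + 21.48·367 + 51.96·548 = 83509.55.
Real GDP 2012 (at 2009 prices) = 12.42·1262 + 35.24·693 + 23.68·367 + 35.72·548 = 68360.48.
Deflator = Nominal/Real × 100 = 83509.55/68360.48 × 100 = 122.161.

122.16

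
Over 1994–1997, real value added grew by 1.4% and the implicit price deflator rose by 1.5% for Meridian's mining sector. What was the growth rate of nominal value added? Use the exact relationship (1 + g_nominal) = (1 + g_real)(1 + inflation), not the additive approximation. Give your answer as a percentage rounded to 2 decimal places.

(1 + g_nom) = (1 + g_real)(1 + π) = 1.0140 × 1.0150 = 1.02921.

2.92%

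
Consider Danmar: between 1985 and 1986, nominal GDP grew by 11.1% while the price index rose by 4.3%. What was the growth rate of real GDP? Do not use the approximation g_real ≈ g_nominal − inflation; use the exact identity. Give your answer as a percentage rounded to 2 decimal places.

6.52%

(1 + g_nom) = (1 + g_real)(1 + π), so g_real = 1.1110 / 1.0430 − 1 = 0.06520.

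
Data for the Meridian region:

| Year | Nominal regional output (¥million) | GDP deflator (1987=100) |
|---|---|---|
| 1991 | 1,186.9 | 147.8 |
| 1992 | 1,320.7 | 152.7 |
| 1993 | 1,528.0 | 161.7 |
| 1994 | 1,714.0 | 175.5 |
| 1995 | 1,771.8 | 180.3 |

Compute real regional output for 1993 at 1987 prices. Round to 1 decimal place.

Real regional output 1993 = 1528.0 / 1.617 = 944.96.

¥945.0 million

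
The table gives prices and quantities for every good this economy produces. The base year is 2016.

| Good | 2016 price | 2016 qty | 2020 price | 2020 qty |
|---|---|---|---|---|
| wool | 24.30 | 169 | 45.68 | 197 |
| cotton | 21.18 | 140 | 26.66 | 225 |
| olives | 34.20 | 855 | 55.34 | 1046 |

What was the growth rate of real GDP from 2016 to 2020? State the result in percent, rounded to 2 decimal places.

24.82%

Real GDP 2016 = Nominal GDP 2016 = 24.30·169 + 21.18·140 + 34.20·855 = 36312.90.
Real GDP 2020 (at 2016 prices) = 24.30·197 + 21.18·225 + 34.20·1046 = 45325.80.
Real growth = 45325.80/36312.90 − 1 = 0.2482.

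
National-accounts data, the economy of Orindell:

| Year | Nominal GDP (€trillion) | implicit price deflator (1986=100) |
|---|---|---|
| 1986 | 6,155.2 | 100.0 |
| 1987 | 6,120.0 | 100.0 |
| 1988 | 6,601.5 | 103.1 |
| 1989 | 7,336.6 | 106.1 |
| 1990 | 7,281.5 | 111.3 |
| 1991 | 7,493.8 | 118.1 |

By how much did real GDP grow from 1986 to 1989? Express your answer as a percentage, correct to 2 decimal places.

Real GDP 1986 = 6155.2/1.000 = 6155.20.
Real GDP 1989 = 7336.6/1.061 = 6914.80.
Change = 6914.80/6155.20 − 1 = 0.1234.

12.34%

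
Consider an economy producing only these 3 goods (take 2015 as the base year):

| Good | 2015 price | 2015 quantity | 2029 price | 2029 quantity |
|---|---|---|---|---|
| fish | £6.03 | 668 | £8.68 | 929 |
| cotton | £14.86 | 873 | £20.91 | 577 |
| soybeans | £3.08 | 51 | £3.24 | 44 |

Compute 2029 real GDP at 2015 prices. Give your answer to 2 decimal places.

Real GDP 2029 = Σ (p_2015 × q_2029) = 6.03·929 + 14.86·577 + 3.08·44 = 14311.61.

£14311.61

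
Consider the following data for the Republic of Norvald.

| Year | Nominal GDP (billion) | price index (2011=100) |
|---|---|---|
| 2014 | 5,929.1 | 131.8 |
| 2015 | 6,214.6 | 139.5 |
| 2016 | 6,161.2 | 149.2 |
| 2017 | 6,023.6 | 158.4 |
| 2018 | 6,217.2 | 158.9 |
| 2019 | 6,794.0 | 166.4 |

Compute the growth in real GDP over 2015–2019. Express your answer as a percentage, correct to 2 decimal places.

-8.35%

Real GDP 2015 = 6214.6/1.395 = 4454.91.
Real GDP 2019 = 6794.0/1.664 = 4082.93.
Change = 4082.93/4454.91 − 1 = -0.0835.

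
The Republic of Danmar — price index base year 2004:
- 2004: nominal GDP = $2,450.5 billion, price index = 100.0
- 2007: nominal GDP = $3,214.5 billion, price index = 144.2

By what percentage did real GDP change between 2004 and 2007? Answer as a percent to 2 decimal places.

-9.03%

Real GDP 2004 = 2450.5 / 1.000 = 2450.50.
Real GDP 2007 = 3214.5 / 1.442 = 2229.20.
Real growth = 2229.20 / 2450.50 − 1 = -0.0903.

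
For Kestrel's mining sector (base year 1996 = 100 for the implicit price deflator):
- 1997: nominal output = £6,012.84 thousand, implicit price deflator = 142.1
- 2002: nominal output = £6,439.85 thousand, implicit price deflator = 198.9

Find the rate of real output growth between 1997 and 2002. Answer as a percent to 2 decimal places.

Real output 1997 = 6012.84 / 1.421 = 4231.41.
Real output 2002 = 6439.85 / 1.989 = 3237.73.
Real growth = 3237.73 / 4231.41 − 1 = -0.2348.

-23.48%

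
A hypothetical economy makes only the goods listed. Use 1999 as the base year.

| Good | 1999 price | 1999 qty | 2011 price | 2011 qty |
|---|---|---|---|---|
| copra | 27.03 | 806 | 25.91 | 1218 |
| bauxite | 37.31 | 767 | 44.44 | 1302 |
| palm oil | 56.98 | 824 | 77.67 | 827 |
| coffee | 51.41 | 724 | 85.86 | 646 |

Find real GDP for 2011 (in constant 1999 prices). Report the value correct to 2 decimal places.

161833.48

Real GDP 2011 = Σ (p_1999 × q_2011) = 27.03·1218 + 37.31·1302 + 56.98·827 + 51.41·646 = 161833.48.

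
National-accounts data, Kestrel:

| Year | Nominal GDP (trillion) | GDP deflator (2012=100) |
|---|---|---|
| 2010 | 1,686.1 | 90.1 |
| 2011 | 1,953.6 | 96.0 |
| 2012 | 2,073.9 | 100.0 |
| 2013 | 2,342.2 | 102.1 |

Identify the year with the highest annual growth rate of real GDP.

2011: real = 1953.6/0.960 = 2035.00; growth vs 2010 (1871.37) = 8.74%.
2012: real = 2073.9/1.000 = 2073.90; growth vs 2011 (2035.00) = 1.91%.
2013: real = 2342.2/1.021 = 2294.03; growth vs 2012 (2073.90) = 10.61%.

2013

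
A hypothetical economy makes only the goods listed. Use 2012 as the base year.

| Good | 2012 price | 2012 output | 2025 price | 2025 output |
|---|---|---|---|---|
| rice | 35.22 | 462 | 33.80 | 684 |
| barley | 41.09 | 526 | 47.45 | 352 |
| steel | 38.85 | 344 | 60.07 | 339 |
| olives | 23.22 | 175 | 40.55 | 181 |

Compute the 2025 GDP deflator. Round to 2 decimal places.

120.74

Nominal GDP 2025 = 33.80·684 + 47.45·352 + 60.07·339 + 40.55·181 = 67524.88.
Real GDP 2025 (at 2012 prices) = 35.22·684 + 41.09·352 + 38.85·339 + 23.22·181 = 55927.13.
Deflator = Nominal/Real × 100 = 67524.88/55927.13 × 100 = 120.737.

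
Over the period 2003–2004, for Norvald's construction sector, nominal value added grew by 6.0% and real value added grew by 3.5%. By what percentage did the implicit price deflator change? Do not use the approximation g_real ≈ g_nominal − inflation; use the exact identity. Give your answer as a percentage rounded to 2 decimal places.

(1 + g_nom) = (1 + g_real)(1 + π), so π = 1.0600 / 1.0350 − 1 = 0.02415.

2.42%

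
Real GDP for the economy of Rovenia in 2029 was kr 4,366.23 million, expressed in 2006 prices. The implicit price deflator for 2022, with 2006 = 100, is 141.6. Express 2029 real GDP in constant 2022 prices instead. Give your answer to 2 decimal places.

kr 6,182.58 million

Real GDP in 2022 prices = Real GDP in 2006 prices × (P_2022/P_2006) = 4366.23 × 1.416 = 6182.58.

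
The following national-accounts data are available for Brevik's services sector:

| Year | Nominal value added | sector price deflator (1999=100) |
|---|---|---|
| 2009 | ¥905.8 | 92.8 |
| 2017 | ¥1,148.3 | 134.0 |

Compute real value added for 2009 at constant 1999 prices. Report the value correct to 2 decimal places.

Real value added = Nominal / (sector price deflator/100) = 905.8 / 0.928 = 976.08.

¥976.08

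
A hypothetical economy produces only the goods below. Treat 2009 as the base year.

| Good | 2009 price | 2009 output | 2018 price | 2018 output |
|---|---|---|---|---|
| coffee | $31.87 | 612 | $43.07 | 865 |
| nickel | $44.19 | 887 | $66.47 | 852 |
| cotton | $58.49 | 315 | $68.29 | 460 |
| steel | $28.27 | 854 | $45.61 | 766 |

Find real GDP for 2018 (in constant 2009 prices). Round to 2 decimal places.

$113777.65

Real GDP 2018 = Σ (p_2009 × q_2018) = 31.87·865 + 44.19·852 + 58.49·460 + 28.27·766 = 113777.65.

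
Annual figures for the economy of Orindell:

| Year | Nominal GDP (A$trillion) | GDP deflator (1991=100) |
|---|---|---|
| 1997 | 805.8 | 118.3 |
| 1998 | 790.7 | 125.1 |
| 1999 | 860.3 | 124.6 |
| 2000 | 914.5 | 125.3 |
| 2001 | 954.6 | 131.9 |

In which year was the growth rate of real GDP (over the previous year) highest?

1998: real = 790.7/1.251 = 632.05; growth vs 1997 (681.15) = -7.21%.
1999: real = 860.3/1.246 = 690.45; growth vs 1998 (632.05) = 9.24%.
2000: real = 914.5/1.253 = 729.85; growth vs 1999 (690.45) = 5.71%.
2001: real = 954.6/1.319 = 723.73; growth vs 2000 (729.85) = -0.84%.

1999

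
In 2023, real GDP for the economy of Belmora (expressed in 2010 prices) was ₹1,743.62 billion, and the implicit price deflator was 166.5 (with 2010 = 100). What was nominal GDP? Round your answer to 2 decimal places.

₹2,903.13 billion

Nominal GDP = Real × (implicit price deflator/100) = 1743.62 × 1.665 = 2903.13.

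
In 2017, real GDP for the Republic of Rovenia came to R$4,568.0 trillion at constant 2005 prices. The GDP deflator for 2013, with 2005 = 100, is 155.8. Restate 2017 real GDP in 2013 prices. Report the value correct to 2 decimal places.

R$7,116.94 trillion

Real GDP in 2013 prices = Real GDP in 2005 prices × (P_2013/P_2005) = 4568.0 × 1.558 = 7116.94.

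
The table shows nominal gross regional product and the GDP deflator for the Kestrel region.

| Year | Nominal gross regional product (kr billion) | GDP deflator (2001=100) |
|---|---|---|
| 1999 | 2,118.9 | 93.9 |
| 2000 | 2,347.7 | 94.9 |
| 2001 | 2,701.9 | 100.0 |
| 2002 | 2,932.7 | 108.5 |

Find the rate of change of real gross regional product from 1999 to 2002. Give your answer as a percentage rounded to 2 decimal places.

19.78%

Real gross regional product 1999 = 2118.9/0.939 = 2256.55.
Real gross regional product 2002 = 2932.7/1.085 = 2702.95.
Change = 2702.95/2256.55 − 1 = 0.1978.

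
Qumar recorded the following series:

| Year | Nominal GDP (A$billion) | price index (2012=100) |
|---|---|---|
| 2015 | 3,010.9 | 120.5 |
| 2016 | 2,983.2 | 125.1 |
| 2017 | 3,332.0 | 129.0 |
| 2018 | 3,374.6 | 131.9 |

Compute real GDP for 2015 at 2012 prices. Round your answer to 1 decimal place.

Real GDP 2015 = 3010.9 / 1.205 = 2498.67.

A$2,498.7 billion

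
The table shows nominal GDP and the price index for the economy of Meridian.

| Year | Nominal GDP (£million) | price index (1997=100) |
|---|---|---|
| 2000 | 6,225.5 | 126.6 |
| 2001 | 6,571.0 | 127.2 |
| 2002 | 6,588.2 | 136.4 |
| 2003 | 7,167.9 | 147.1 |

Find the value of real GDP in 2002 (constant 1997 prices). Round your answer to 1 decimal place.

Real GDP 2002 = 6588.2 / 1.364 = 4830.06.

£4,830.1 million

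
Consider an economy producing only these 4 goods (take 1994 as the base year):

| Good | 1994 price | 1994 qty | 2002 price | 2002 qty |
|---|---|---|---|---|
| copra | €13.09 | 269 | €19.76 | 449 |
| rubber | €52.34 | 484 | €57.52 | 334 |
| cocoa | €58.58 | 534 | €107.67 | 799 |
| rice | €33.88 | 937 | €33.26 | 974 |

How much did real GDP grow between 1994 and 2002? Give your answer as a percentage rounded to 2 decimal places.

Real GDP 1994 = Nominal GDP 1994 = 13.09·269 + 52.34·484 + 58.58·534 + 33.88·937 = 91881.05.
Real GDP 2002 (at 1994 prices) = 13.09·449 + 52.34·334 + 58.58·799 + 33.88·974 = 103163.51.
Real growth = 103163.51/91881.05 − 1 = 0.1228.

12.28%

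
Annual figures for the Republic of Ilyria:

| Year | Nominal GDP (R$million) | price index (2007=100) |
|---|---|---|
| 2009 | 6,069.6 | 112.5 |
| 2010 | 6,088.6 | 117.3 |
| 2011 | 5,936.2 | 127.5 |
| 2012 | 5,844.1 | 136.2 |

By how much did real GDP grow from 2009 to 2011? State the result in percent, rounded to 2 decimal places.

Real GDP 2009 = 6069.6/1.125 = 5395.20.
Real GDP 2011 = 5936.2/1.275 = 4655.84.
Change = 4655.84/5395.20 − 1 = -0.1370.

-13.70%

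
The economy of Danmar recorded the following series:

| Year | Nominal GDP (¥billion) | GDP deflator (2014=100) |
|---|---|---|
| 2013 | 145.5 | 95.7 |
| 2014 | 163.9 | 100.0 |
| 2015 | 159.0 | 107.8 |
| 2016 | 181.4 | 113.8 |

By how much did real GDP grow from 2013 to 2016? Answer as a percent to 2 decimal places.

Real GDP 2013 = 145.5/0.957 = 152.04.
Real GDP 2016 = 181.4/1.138 = 159.40.
Change = 159.40/152.04 − 1 = 0.0484.

4.84%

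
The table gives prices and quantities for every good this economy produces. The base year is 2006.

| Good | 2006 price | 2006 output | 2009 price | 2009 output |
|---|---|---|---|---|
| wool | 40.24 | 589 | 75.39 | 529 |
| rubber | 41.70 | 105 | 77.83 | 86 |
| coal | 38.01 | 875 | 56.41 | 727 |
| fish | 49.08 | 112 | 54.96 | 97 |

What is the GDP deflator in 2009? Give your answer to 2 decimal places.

Nominal GDP 2009 = 75.39·529 + 77.83·86 + 56.41·727 + 54.96·97 = 92915.88.
Real GDP 2009 (at 2006 prices) = 40.24·529 + 41.70·86 + 38.01·727 + 49.08·97 = 57267.19.
Deflator = Nominal/Real × 100 = 92915.88/57267.19 × 100 = 162.250.

162.25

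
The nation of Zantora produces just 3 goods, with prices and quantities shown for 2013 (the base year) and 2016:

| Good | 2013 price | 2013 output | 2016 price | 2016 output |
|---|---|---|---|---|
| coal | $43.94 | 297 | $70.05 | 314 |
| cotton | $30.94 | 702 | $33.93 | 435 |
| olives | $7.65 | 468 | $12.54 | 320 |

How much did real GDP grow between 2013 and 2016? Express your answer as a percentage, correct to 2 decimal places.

-22.55%

Real GDP 2013 = Nominal GDP 2013 = 43.94·297 + 30.94·702 + 7.65·468 = 38350.26.
Real GDP 2016 (at 2013 prices) = 43.94·314 + 30.94·435 + 7.65·320 = 29704.06.
Real growth = 29704.06/38350.26 − 1 = -0.2255.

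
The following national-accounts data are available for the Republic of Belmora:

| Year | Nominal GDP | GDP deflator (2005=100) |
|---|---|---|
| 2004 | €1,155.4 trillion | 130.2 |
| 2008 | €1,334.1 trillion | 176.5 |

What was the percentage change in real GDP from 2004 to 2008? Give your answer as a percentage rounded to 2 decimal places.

-14.82%

Real GDP 2004 = 1155.4 / 1.302 = 887.40.
Real GDP 2008 = 1334.1 / 1.765 = 755.86.
Real growth = 755.86 / 887.40 − 1 = -0.1482.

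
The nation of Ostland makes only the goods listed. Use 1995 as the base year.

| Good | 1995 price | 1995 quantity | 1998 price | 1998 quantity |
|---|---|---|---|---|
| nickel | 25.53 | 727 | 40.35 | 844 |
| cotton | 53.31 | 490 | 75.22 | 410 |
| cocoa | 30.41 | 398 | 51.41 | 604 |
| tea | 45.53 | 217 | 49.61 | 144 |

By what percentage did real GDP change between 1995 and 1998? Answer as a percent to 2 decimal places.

2.49%

Real GDP 1995 = Nominal GDP 1995 = 25.53·727 + 53.31·490 + 30.41·398 + 45.53·217 = 66665.40.
Real GDP 1998 (at 1995 prices) = 25.53·844 + 53.31·410 + 30.41·604 + 45.53·144 = 68328.38.
Real growth = 68328.38/66665.40 − 1 = 0.0249.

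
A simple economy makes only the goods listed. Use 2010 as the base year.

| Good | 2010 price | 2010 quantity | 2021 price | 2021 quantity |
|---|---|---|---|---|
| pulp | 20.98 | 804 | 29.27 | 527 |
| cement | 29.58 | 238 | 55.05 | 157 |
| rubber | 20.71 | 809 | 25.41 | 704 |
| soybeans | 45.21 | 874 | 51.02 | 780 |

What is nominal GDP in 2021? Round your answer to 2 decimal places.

81752.38

Nominal GDP 2021 = Σ (p_2021 × q_2021) = 29.27·527 + 55.05·157 + 25.41·704 + 51.02·780 = 81752.38.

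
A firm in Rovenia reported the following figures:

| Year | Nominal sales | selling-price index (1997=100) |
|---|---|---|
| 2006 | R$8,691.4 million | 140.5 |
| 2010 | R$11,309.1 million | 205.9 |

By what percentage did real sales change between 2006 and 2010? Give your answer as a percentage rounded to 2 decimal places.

Deflate each year: 2006 → 8691.4/1.405 = 6186.05; 2010 → 11309.1/2.059 = 5492.52.
So real sales changed by 5492.52/6186.05 − 1 = -0.1121, i.e. -11.21%.

-11.21%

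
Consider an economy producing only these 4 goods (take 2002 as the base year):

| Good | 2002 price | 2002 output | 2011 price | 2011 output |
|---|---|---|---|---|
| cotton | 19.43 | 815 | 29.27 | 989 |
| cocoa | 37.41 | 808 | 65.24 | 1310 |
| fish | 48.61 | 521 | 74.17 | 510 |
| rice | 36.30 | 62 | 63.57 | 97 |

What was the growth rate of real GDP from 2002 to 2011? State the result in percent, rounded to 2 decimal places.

Real GDP 2002 = Nominal GDP 2002 = 19.43·815 + 37.41·808 + 48.61·521 + 36.30·62 = 73639.14.
Real GDP 2011 (at 2002 prices) = 19.43·989 + 37.41·1310 + 48.61·510 + 36.30·97 = 96535.57.
Real growth = 96535.57/73639.14 − 1 = 0.3109.

31.09%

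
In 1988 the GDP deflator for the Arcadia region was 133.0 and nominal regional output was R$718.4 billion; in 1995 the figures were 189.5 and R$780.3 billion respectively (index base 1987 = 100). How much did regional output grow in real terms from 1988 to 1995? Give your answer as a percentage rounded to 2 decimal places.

Real regional output 1988 = 718.4 / 1.330 = 540.15.
Real regional output 1995 = 780.3 / 1.895 = 411.77.
Real growth = 411.77 / 540.15 − 1 = -0.2377.

-23.77%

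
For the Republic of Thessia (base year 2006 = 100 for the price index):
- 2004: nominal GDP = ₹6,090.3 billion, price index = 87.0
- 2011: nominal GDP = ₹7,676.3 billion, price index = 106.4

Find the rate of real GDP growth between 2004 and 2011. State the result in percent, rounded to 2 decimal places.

3.06%

Real GDP 2004 = 6090.3 / 0.870 = 7000.34.
Real GDP 2011 = 7676.3 / 1.064 = 7214.57.
Real growth = 7214.57 / 7000.34 − 1 = 0.0306.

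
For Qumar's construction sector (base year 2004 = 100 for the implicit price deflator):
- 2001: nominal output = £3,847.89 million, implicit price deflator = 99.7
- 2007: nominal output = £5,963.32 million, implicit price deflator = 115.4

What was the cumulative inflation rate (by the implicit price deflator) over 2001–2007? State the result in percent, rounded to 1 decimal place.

15.7%

Price-level change = 115.4 / 99.7 − 1 = 0.1575.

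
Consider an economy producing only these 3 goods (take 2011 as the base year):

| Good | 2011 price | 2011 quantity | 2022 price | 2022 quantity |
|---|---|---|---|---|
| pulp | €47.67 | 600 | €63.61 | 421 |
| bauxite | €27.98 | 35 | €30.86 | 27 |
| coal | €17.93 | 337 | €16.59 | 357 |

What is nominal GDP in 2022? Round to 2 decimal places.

€33535.66

Nominal GDP 2022 = Σ (p_2022 × q_2022) = 63.61·421 + 30.86·27 + 16.59·357 = 33535.66.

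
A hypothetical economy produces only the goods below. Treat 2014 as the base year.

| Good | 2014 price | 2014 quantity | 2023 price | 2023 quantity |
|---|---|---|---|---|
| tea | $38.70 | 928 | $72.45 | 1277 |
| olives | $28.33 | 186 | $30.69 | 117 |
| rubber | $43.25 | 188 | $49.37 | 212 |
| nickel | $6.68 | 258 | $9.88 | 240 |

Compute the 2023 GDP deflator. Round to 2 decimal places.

171.55

Nominal GDP 2023 = 72.45·1277 + 30.69·117 + 49.37·212 + 9.88·240 = 108947.02.
Real GDP 2023 (at 2014 prices) = 38.70·1277 + 28.33·117 + 43.25·212 + 6.68·240 = 63506.71.
Deflator = Nominal/Real × 100 = 108947.02/63506.71 × 100 = 171.552.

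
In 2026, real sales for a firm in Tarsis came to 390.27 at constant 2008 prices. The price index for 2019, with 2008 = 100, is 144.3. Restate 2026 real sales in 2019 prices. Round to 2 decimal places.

Real sales in 2019 prices = Real sales in 2008 prices × (P_2019/P_2008) = 390.27 × 1.443 = 563.16.

563.16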